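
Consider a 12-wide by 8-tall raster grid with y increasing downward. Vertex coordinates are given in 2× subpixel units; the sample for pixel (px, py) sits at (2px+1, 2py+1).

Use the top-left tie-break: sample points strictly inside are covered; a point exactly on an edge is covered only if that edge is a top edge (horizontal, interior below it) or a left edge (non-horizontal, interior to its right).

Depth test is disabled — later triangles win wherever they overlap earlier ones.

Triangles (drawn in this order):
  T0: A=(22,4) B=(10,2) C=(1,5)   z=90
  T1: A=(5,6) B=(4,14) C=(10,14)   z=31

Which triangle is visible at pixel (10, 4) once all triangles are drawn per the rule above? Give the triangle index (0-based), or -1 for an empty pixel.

T0:
  2·area = 54  (B↔C swapped to make it positive)
  edge (22, 4)→(1, 5): d=(-21,1) right/bottom  bias=-1
  edge (1, 5)→(10, 2): d=(9,-3) top-left  bias=+0
  edge (10, 2)→(22, 4): d=(12,2) right/bottom  bias=-1
    (6,0)@(13, 1): e=[72,0,-18] → .  [on edge]
    (3,1)@(7, 3): e=[36,0,18] → X  [on edge]
    (4,1)@(9, 3): e=[34,6,14] → X
    (5,1)@(11, 3): e=[32,12,10] → X
    (6,1)@(13, 3): e=[30,18,6] → X
    (7,1)@(15, 3): e=[28,24,2] → X
    (8,1)@(17, 3): e=[26,30,-2] → .
    (0,2)@(1, 5): e=[0,0,54] → .  [on edge]
    (3,2)@(7, 5): e=[-6,18,42] → .
    (4,2)@(9, 5): e=[-8,24,38] → .
    (5,2)@(11, 5): e=[-10,30,34] → .
    (6,2)@(13, 5): e=[-12,36,30] → .
  covered (5 px):
    . . . . . . . . . . . .
    . . . X X X X X . . . .
    . . . . . . . . . . . .
    . . . . . . . . . . . .
    . . . . . . . . . . . .
    . . . . . . . . . . . .
    . . . . . . . . . . . .
    . . . . . . . . . . . .
T1:
  2·area = 48  (B↔C swapped to make it positive)
  edge (5, 6)→(10, 14): d=(5,8) right/bottom  bias=-1
  edge (10, 14)→(4, 14): d=(-6,0) right/bottom  bias=-1
  edge (4, 14)→(5, 6): d=(1,-8) top-left  bias=+0
    (2,3)@(5, 7): e=[5,42,1] → X
    (3,3)@(7, 7): e=[-11,42,17] → .
    (2,4)@(5, 9): e=[15,30,3] → X
    (3,4)@(7, 9): e=[-1,30,19] → .
    (2,5)@(5, 11): e=[25,18,5] → X
    (3,5)@(7, 11): e=[9,18,21] → X
    (4,5)@(9, 11): e=[-7,18,37] → .
    (2,6)@(5, 13): e=[35,6,7] → X
    (4,6)@(9, 13): e=[3,6,39] → X
    (5,6)@(11, 13): e=[-13,6,55] → .
    (2,7)@(5, 15): e=[45,-6,9] → .
    (3,7)@(7, 15): e=[29,-6,25] → .
  covered (7 px):
    . . . . . . . . . . . .
    . . . . . . . . . . . .
    . . . . . . . . . . . .
    . . X . . . . . . . . .
    . . X . . . . . . . . .
    . . X X . . . . . . . .
    . . X X X . . . . . . .
    . . . . . . . . . . . .

Z-buffer (winner per pixel, '.' = empty):
  . . . . . . . . . . . .
  . . . 0 0 0 0 0 . . . .
  . . . . . . . . . . . .
  . . 1 . . . . . . . . .
  . . 1 . . . . . . . . .
  . . 1 1 . . . . . . . .
  . . 1 1 1 . . . . . . .
  . . . . . . . . . . . .

Answer: -1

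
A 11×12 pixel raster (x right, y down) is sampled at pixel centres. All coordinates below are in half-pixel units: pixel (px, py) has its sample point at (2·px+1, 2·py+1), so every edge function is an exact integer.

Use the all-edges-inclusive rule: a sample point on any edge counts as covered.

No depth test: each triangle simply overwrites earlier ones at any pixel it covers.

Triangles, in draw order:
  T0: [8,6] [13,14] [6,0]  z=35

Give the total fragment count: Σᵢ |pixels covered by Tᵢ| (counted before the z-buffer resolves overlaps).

T0:
  2·area = 14  (B↔C swapped to make it positive)
  edge (8, 6)→(6, 0): d=(-2,-6) inclusive
  edge (6, 0)→(13, 14): d=(7,14) inclusive
  edge (13, 14)→(8, 6): d=(-5,-8) inclusive
    (3,1)@(7, 3): e=[0,7,7] → #  [on edge]
    (4,1)@(9, 3): e=[12,-21,23] → ·
    (3,2)@(7, 5): e=[-4,21,-3] → ·
    (4,3)@(9, 7): e=[4,7,3] → #
    (5,3)@(11, 7): e=[16,-21,19] → ·
    (4,4)@(9, 9): e=[0,21,-7] → ·  [on edge]
    (5,7)@(11, 15): e=[0,35,-21] → ·  [on edge]
    (6,10)@(13, 21): e=[0,49,-35] → ·  [on edge]
  covered (2 px):
    · · · · · · · · · · ·
    · · · # · · · · · · ·
    · · · · · · · · · · ·
    · · · · # · · · · · ·
    · · · · · · · · · · ·
    · · · · · · · · · · ·
    · · · · · · · · · · ·
    · · · · · · · · · · ·
    · · · · · · · · · · ·
    · · · · · · · · · · ·
    · · · · · · · · · · ·
    · · · · · · · · · · ·

Final: 2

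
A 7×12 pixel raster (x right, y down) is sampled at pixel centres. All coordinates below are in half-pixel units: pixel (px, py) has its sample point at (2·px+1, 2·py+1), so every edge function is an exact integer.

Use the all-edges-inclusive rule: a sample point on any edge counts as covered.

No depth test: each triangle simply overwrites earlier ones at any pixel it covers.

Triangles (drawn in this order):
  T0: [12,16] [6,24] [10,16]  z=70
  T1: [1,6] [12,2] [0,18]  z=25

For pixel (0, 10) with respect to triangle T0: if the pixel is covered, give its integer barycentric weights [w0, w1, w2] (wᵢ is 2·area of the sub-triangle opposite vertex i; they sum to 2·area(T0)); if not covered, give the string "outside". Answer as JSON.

T0:
  2·area = 16
  edge (12, 16)→(6, 24): d=(-6,8) inclusive
  edge (6, 24)→(10, 16): d=(4,-8) inclusive
  edge (10, 16)→(12, 16): d=(2,0) inclusive
    (5,8)@(11, 17): e=[2,12,2] → #
    (6,8)@(13, 17): e=[-14,28,2] → ·
    (4,9)@(9, 19): e=[6,4,6] → #
    (5,9)@(11, 19): e=[-10,20,6] → ·
    (4,10)@(9, 21): e=[-6,12,10] → ·
  covered (2 px):
    · · · · · · ·
    · · · · · · ·
    · · · · · · ·
    · · · · · · ·
    · · · · · · ·
    · · · · · · ·
    · · · · · · ·
    · · · · · · ·
    · · · · · # ·
    · · · · # · ·
    · · · · · · ·
    · · · · · · ·
T1:
  2·area = 128
  edge (1, 6)→(12, 2): d=(11,-4) inclusive
  edge (12, 2)→(0, 18): d=(-12,16) inclusive
  edge (0, 18)→(1, 6): d=(1,-12) inclusive
    (5,1)@(11, 3): e=[7,4,117] → #
    (6,1)@(13, 3): e=[15,-28,141] → ·
    (2,2)@(5, 5): e=[5,76,47] → #
    (3,2)@(7, 5): e=[13,44,71] → #
    (4,2)@(9, 5): e=[21,12,95] → #
    (5,2)@(11, 5): e=[29,-20,119] → ·
    (0,3)@(1, 7): e=[11,116,1] → #
    (1,3)@(3, 7): e=[19,84,25] → #
    (4,3)@(9, 7): e=[43,-12,97] → ·
    (0,4)@(1, 9): e=[33,92,3] → #
    (3,4)@(7, 9): e=[57,-4,75] → ·
    (0,5)@(1, 11): e=[55,68,5] → #
  covered (17 px):
    · · · · · · ·
    · · · · · # ·
    · · # # # · ·
    # # # # · · ·
    # # # · · · ·
    # # # · · · ·
    # # · · · · ·
    # · · · · · ·
    · · · · · · ·
    · · · · · · ·
    · · · · · · ·
    · · · · · · ·

Answer: "outside"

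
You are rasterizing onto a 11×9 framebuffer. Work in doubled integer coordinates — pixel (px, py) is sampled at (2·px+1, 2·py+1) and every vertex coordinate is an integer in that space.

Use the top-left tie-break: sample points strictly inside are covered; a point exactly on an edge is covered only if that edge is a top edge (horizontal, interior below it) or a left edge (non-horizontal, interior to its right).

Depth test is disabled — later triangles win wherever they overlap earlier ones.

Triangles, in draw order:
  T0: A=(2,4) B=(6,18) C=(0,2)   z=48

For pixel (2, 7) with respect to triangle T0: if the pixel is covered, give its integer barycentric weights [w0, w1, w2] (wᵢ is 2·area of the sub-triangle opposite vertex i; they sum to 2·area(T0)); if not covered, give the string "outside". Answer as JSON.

T0:
  2·area = 20
  edge (2, 4)→(6, 18): d=(4,14) right/bottom  bias=-1
  edge (6, 18)→(0, 2): d=(-6,-16) top-left  bias=+0
  edge (0, 2)→(2, 4): d=(2,2) right/bottom  bias=-1
    (0,1)@(1, 3): e=[10,10,0] → .  [on edge]
    (1,2)@(3, 5): e=[-10,30,0] → .  [on edge]
    (2,3)@(5, 7): e=[-30,50,0] → .  [on edge]
    (1,4)@(3, 9): e=[6,6,8] → X
    (2,4)@(5, 9): e=[-22,38,4] → .
    (3,4)@(7, 9): e=[-50,70,0] → .  [on edge]
    (1,5)@(3, 11): e=[14,-6,12] → .
    (4,5)@(9, 11): e=[-70,90,0] → .  [on edge]
    (5,6)@(11, 13): e=[-90,110,0] → .  [on edge]
    (2,7)@(5, 15): e=[2,2,16] → X
    (3,7)@(7, 15): e=[-26,34,12] → .
    (6,7)@(13, 15): e=[-110,130,0] → .  [on edge]
    (7,8)@(15, 17): e=[-130,150,0] → .  [on edge]
  covered (2 px):
    . . . . . . . . . . .
    . . . . . . . . . . .
    . . . . . . . . . . .
    . . . . . . . . . . .
    . X . . . . . . . . .
    . . . . . . . . . . .
    . . . . . . . . . . .
    . . X . . . . . . . .
    . . . . . . . . . . .

Final: [2,16,2]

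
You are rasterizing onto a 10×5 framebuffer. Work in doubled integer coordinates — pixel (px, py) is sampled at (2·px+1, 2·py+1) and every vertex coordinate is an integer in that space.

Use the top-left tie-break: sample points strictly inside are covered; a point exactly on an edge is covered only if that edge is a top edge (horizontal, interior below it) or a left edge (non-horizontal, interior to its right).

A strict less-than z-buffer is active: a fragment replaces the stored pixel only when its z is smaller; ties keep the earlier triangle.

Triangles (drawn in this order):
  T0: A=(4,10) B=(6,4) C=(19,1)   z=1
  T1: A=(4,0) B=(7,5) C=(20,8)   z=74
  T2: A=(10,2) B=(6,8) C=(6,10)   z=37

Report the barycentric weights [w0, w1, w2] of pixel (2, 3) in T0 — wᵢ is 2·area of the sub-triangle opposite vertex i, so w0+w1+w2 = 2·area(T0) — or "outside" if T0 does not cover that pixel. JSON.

T0:
  2·area = 72
  edge (4, 10)→(6, 4): d=(2,-6) top-left  bias=+0
  edge (6, 4)→(19, 1): d=(13,-3) top-left  bias=+0
  edge (19, 1)→(4, 10): d=(-15,9) right/bottom  bias=-1
    (3,0)@(7, 1): e=[0,-36,108] → ·  [on edge]
    (9,0)@(19, 1): e=[72,0,0] → ·  [on edge]
    (5,1)@(11, 3): e=[28,2,42] → █
    (6,1)@(13, 3): e=[40,8,24] → █
    (7,1)@(15, 3): e=[52,14,6] → █
    (8,1)@(17, 3): e=[64,20,-12] → ·
    (3,2)@(7, 5): e=[8,16,48] → █
    (4,2)@(9, 5): e=[20,22,30] → █
    (6,2)@(13, 5): e=[44,34,-6] → ·
    (7,2)@(15, 5): e=[56,40,-24] → ·
    (2,3)@(5, 7): e=[0,36,36] → █  [on edge]
    (4,3)@(9, 7): e=[24,48,0] → ·  [on edge]
  covered (9 px):
    · · · · · · · · · ·
    · · · · · █ █ █ · ·
    · · · █ █ █ · · · ·
    · · █ █ · · · · · ·
    · · █ · · · · · · ·
T1:
  2·area = 56  (B↔C swapped to make it positive)
  edge (4, 0)→(20, 8): d=(16,8) right/bottom  bias=-1
  edge (20, 8)→(7, 5): d=(-13,-3) top-left  bias=+0
  edge (7, 5)→(4, 0): d=(-3,-5) top-left  bias=+0
    (2,0)@(5, 1): e=[8,46,2] → █
    (3,0)@(7, 1): e=[-8,52,12] → ·
    (2,1)@(5, 3): e=[40,20,-4] → ·
    (3,1)@(7, 3): e=[24,26,6] → █
    (4,1)@(9, 3): e=[8,32,16] → █
    (5,1)@(11, 3): e=[-8,38,26] → ·
    (3,2)@(7, 5): e=[56,0,0] → █  [on edge]
    (5,2)@(11, 5): e=[24,12,20] → █
    (6,2)@(13, 5): e=[8,18,30] → █
    (7,2)@(15, 5): e=[-8,24,40] → ·
    (3,3)@(7, 7): e=[88,-26,-6] → ·
    (4,3)@(9, 7): e=[72,-20,4] → ·
  covered (8 px):
    · · █ · · · · · · ·
    · · · █ █ · · · · ·
    · · · █ █ █ █ · · ·
    · · · · · · · · █ ·
    · · · · · · · · · ·
T2:
  2·area = 8  (B↔C swapped to make it positive)
  edge (10, 2)→(6, 10): d=(-4,8) right/bottom  bias=-1
  edge (6, 10)→(6, 8): d=(0,-2) top-left  bias=+0
  edge (6, 8)→(10, 2): d=(4,-6) top-left  bias=+0
    (3,3)@(7, 7): e=[4,2,2] → █
    (4,3)@(9, 7): e=[-12,6,14] → ·
    (3,4)@(7, 9): e=[-4,2,10] → ·
  covered (1 px):
    · · · · · · · · · ·
    · · · · · · · · · ·
    · · · · · · · · · ·
    · · · █ · · · · · ·
    · · · · · · · · · ·

Result: [36,36,0]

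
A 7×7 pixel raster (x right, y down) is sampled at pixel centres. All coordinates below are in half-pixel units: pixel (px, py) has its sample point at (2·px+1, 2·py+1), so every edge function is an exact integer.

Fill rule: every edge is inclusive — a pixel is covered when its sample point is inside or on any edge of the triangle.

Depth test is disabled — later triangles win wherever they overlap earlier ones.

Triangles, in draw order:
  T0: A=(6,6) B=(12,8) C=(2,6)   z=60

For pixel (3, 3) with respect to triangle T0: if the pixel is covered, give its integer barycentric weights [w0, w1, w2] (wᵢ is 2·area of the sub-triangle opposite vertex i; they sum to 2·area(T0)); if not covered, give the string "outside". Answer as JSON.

T0:
  2·area = 8
  edge (6, 6)→(12, 8): d=(6,2) inclusive
  edge (12, 8)→(2, 6): d=(-10,-2) inclusive
  edge (2, 6)→(6, 6): d=(4,0) inclusive
    (1,2)@(3, 5): e=[0,12,-4] → .  [on edge]
    (3,3)@(7, 7): e=[4,0,4] → X  [on edge]
    (4,3)@(9, 7): e=[0,4,4] → X  [on edge]
    (5,3)@(11, 7): e=[-4,8,4] → .
    (3,4)@(7, 9): e=[16,-20,12] → .
    (4,4)@(9, 9): e=[12,-16,12] → .
  covered (2 px):
    . . . . . . .
    . . . . . . .
    . . . . . . .
    . . . X X . .
    . . . . . . .
    . . . . . . .
    . . . . . . .

Answer: [0,4,4]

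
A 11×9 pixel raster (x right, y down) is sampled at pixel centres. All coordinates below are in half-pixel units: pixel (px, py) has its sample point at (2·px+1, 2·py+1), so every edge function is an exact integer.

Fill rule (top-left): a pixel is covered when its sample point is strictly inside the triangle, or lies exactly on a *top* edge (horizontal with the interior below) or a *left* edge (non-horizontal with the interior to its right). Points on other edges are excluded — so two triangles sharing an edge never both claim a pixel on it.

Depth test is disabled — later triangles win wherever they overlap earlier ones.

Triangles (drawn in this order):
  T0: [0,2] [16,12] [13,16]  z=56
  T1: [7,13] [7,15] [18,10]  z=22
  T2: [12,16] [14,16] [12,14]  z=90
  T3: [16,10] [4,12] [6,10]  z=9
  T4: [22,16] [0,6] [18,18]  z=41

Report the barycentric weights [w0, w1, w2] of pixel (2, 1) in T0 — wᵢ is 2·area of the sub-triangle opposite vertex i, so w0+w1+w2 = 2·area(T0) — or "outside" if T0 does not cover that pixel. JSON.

T0:
  2·area = 94
  edge (0, 2)→(16, 12): d=(16,10) right/bottom  bias=-1
  edge (16, 12)→(13, 16): d=(-3,4) right/bottom  bias=-1
  edge (13, 16)→(0, 2): d=(-13,-14) top-left  bias=+0
    (0,1)@(1, 3): e=[6,87,1] → █
    (1,1)@(3, 3): e=[-14,79,29] → ·
    (0,2)@(1, 5): e=[38,81,-25] → ·
    (1,2)@(3, 5): e=[18,73,3] → █
    (2,2)@(5, 5): e=[-2,65,31] → ·
    (1,3)@(3, 7): e=[50,67,-23] → ·
    (2,3)@(5, 7): e=[30,59,5] → █
    (3,3)@(7, 7): e=[10,51,33] → █
    (4,3)@(9, 7): e=[-10,43,61] → ·
    (2,4)@(5, 9): e=[62,53,-21] → ·
    (3,4)@(7, 9): e=[42,45,7] → █
    (4,4)@(9, 9): e=[22,37,35] → █
  covered (14 px):
    · · · · · · · · · · ·
    █ · · · · · · · · · ·
    · █ · · · · · · · · ·
    · · █ █ · · · · · · ·
    · · · █ █ █ · · · · ·
    · · · · █ █ █ · · · ·
    · · · · · █ █ █ · · ·
    · · · · · · █ · · · ·
    · · · · · · · · · · ·
T1:
  2·area = 22  (B↔C swapped to make it positive)
  edge (7, 13)→(18, 10): d=(11,-3) top-left  bias=+0
  edge (18, 10)→(7, 15): d=(-11,5) right/bottom  bias=-1
  edge (7, 15)→(7, 13): d=(0,-2) top-left  bias=+0
    (3,0)@(7, 1): e=[-132,154,0] → ·  [on edge]
    (3,1)@(7, 3): e=[-110,132,0] → ·  [on edge]
    (3,2)@(7, 5): e=[-88,110,0] → ·  [on edge]
    (3,3)@(7, 7): e=[-66,88,0] → ·  [on edge]
    (3,4)@(7, 9): e=[-44,66,0] → ·  [on edge]
    (3,5)@(7, 11): e=[-22,44,0] → ·  [on edge]
    (7,5)@(15, 11): e=[2,4,16] → █
    (8,5)@(17, 11): e=[8,-6,20] → ·
    (3,6)@(7, 13): e=[0,22,0] → █  [on edge]
    (4,6)@(9, 13): e=[6,12,4] → █
    (5,6)@(11, 13): e=[12,2,8] → █
    (6,6)@(13, 13): e=[18,-8,12] → ·
    (3,7)@(7, 15): e=[22,0,0] → ·  [on edge]
    (3,8)@(7, 17): e=[44,-22,0] → ·  [on edge]
  covered (4 px):
    · · · · · · · · · · ·
    · · · · · · · · · · ·
    · · · · · · · · · · ·
    · · · · · · · · · · ·
    · · · · · · · · · · ·
    · · · · · · · █ · · ·
    · · · █ █ █ · · · · ·
    · · · · · · · · · · ·
    · · · · · · · · · · ·
T2:
  2·area = 4  (B↔C swapped to make it positive)
  edge (12, 16)→(12, 14): d=(0,-2) top-left  bias=+0
  edge (12, 14)→(14, 16): d=(2,2) right/bottom  bias=-1
  edge (14, 16)→(12, 16): d=(-2,0) right/bottom  bias=-1
    (0,1)@(1, 3): e=[-22,0,26] → ·  [on edge]
    (1,2)@(3, 5): e=[-18,0,22] → ·  [on edge]
    (2,3)@(5, 7): e=[-14,0,18] → ·  [on edge]
    (3,4)@(7, 9): e=[-10,0,14] → ·  [on edge]
    (4,5)@(9, 11): e=[-6,0,10] → ·  [on edge]
    (5,6)@(11, 13): e=[-2,0,6] → ·  [on edge]
    (6,7)@(13, 15): e=[2,0,2] → ·  [on edge]
    (7,8)@(15, 17): e=[6,0,-2] → ·  [on edge]
  covered (0 px):
    · · · · · · · · · · ·
    · · · · · · · · · · ·
    · · · · · · · · · · ·
    · · · · · · · · · · ·
    · · · · · · · · · · ·
    · · · · · · · · · · ·
    · · · · · · · · · · ·
    · · · · · · · · · · ·
    · · · · · · · · · · ·
T3:
  2·area = 20
  edge (16, 10)→(4, 12): d=(-12,2) right/bottom  bias=-1
  edge (4, 12)→(6, 10): d=(2,-2) top-left  bias=+0
  edge (6, 10)→(16, 10): d=(10,0) top-left  bias=+0
    (7,0)@(15, 1): e=[110,0,-90] → ·  [on edge]
    (6,1)@(13, 3): e=[90,0,-70] → ·  [on edge]
    (5,2)@(11, 5): e=[70,0,-50] → ·  [on edge]
    (4,3)@(9, 7): e=[50,0,-30] → ·  [on edge]
    (3,4)@(7, 9): e=[30,0,-10] → ·  [on edge]
    (2,5)@(5, 11): e=[10,0,10] → █  [on edge]
    (3,5)@(7, 11): e=[6,4,10] → █
    (4,5)@(9, 11): e=[2,8,10] → █
    (5,5)@(11, 11): e=[-2,12,10] → ·
    (1,6)@(3, 13): e=[-10,0,30] → ·  [on edge]
    (2,6)@(5, 13): e=[-14,4,30] → ·
    (3,6)@(7, 13): e=[-18,8,30] → ·
    (0,7)@(1, 15): e=[-30,0,50] → ·  [on edge]
  covered (3 px):
    · · · · · · · · · · ·
    · · · · · · · · · · ·
    · · · · · · · · · · ·
    · · · · · · · · · · ·
    · · · · · · · · · · ·
    · · █ █ █ · · · · · ·
    · · · · · · · · · · ·
    · · · · · · · · · · ·
    · · · · · · · · · · ·
T4:
  2·area = 84  (B↔C swapped to make it positive)
  edge (22, 16)→(18, 18): d=(-4,2) right/bottom  bias=-1
  edge (18, 18)→(0, 6): d=(-18,-12) top-left  bias=+0
  edge (0, 6)→(22, 16): d=(22,10) right/bottom  bias=-1
    (2,4)@(5, 9): e=[62,6,16] → █
    (3,4)@(7, 9): e=[58,30,-4] → ·
    (2,5)@(5, 11): e=[54,-30,60] → ·
    (4,5)@(9, 11): e=[46,18,20] → █
    (5,5)@(11, 11): e=[42,42,0] → ·  [on edge]
    (4,6)@(9, 13): e=[38,-18,64] → ·
    (5,6)@(11, 13): e=[34,6,44] → █
    (6,6)@(13, 13): e=[30,30,24] → █
    (7,6)@(15, 13): e=[26,54,4] → █
    (8,6)@(17, 13): e=[22,78,-16] → ·
    (5,7)@(11, 15): e=[26,-30,88] → ·
    (6,7)@(13, 15): e=[22,-6,68] → ·
  covered (10 px):
    · · · · · · · · · · ·
    · · · · · · · · · · ·
    · · · · · · · · · · ·
    · · · · · · · · · · ·
    · · █ · · · · · · · ·
    · · · · █ · · · · · ·
    · · · · · █ █ █ · · ·
    · · · · · · · █ █ █ ·
    · · · · · · · · █ █ ·

Answer: "outside"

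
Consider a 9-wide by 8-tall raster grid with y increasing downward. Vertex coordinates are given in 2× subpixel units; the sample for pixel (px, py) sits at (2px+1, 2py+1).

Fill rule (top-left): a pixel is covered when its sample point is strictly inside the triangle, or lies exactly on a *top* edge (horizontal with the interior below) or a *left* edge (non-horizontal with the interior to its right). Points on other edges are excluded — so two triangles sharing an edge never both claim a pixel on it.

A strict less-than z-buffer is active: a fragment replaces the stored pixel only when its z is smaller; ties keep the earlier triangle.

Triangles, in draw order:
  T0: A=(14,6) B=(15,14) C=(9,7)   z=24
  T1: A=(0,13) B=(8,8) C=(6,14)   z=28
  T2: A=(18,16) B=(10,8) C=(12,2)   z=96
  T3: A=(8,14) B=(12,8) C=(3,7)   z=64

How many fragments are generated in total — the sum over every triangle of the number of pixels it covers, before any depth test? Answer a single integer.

T0:
  2·area = 41
  edge (14, 6)→(15, 14): d=(1,8) right/bottom  bias=-1
  edge (15, 14)→(9, 7): d=(-6,-7) top-left  bias=+0
  edge (9, 7)→(14, 6): d=(5,-1) top-left  bias=+0
    (4,3)@(9, 7): e=[41,0,0] → X  [on edge]
    (5,3)@(11, 7): e=[25,14,2] → X
    (6,3)@(13, 7): e=[9,28,4] → X
    (7,3)@(15, 7): e=[-7,42,6] → .
    (4,4)@(9, 9): e=[43,-12,10] → .
    (5,4)@(11, 9): e=[27,2,12] → X
    (7,4)@(15, 9): e=[-5,30,16] → .
    (5,5)@(11, 11): e=[29,-10,22] → .
    (6,5)@(13, 11): e=[13,4,24] → X
    (7,5)@(15, 11): e=[-3,18,26] → .
    (6,6)@(13, 13): e=[15,-8,34] → .
  covered (6 px):
    . . . . . . . . .
    . . . . . . . . .
    . . . . . . . . .
    . . . . X X X . .
    . . . . . X X . .
    . . . . . . X . .
    . . . . . . . . .
    . . . . . . . . .
T1:
  2·area = 38
  edge (0, 13)→(8, 8): d=(8,-5) top-left  bias=+0
  edge (8, 8)→(6, 14): d=(-2,6) right/bottom  bias=-1
  edge (6, 14)→(0, 13): d=(-6,-1) top-left  bias=+0
    (4,2)@(9, 5): e=[-19,0,57] → .  [on edge]
    (3,4)@(7, 9): e=[3,4,31] → X
    (4,4)@(9, 9): e=[13,-8,33] → .
    (2,5)@(5, 11): e=[9,12,17] → X
    (3,5)@(7, 11): e=[19,0,19] → .  [on edge]
    (0,6)@(1, 13): e=[5,32,1] → X
    (1,6)@(3, 13): e=[15,20,3] → X
    (3,6)@(7, 13): e=[35,-4,7] → .
    (0,7)@(1, 15): e=[21,28,-11] → .
    (1,7)@(3, 15): e=[31,16,-9] → .
    (2,7)@(5, 15): e=[41,4,-7] → .
  covered (5 px):
    . . . . . . . . .
    . . . . . . . . .
    . . . . . . . . .
    . . . . . . . . .
    . . . X . . . . .
    . . X . . . . . .
    X X X . . . . . .
    . . . . . . . . .
T2:
  2·area = 64
  edge (18, 16)→(10, 8): d=(-8,-8) top-left  bias=+0
  edge (10, 8)→(12, 2): d=(2,-6) top-left  bias=+0
  edge (12, 2)→(18, 16): d=(6,14) right/bottom  bias=-1
    (1,0)@(3, 1): e=[0,-56,120] → .  [on edge]
    (2,1)@(5, 3): e=[0,-40,104] → .  [on edge]
    (3,2)@(7, 5): e=[0,-24,88] → .  [on edge]
    (5,2)@(11, 5): e=[32,0,32] → X  [on edge]
    (6,2)@(13, 5): e=[48,12,4] → X
    (7,2)@(15, 5): e=[64,24,-24] → .
    (4,3)@(9, 7): e=[0,-8,72] → .  [on edge]
    (5,3)@(11, 7): e=[16,4,44] → X
    (7,3)@(15, 7): e=[48,28,-12] → .
    (5,4)@(11, 9): e=[0,8,56] → X  [on edge]
    (7,4)@(15, 9): e=[32,32,0] → .  [on edge]
    (4,5)@(9, 11): e=[-32,0,96] → .  [on edge]
    (6,5)@(13, 11): e=[0,24,40] → X  [on edge]
    (7,6)@(15, 13): e=[0,40,24] → X  [on edge]
    (8,7)@(17, 15): e=[0,56,8] → X  [on edge]
  covered (10 px):
    . . . . . . . . .
    . . . . . . . . .
    . . . . . X X . .
    . . . . . X X . .
    . . . . . X X . .
    . . . . . . X X .
    . . . . . . . X .
    . . . . . . . . X
T3:
  2·area = 58  (B↔C swapped to make it positive)
  edge (8, 14)→(3, 7): d=(-5,-7) top-left  bias=+0
  edge (3, 7)→(12, 8): d=(9,1) right/bottom  bias=-1
  edge (12, 8)→(8, 14): d=(-4,6) right/bottom  bias=-1
    (1,3)@(3, 7): e=[0,0,58] → .  [on edge]
    (2,4)@(5, 9): e=[4,16,38] → X
    (3,4)@(7, 9): e=[18,14,26] → X
    (4,4)@(9, 9): e=[32,12,14] → X
    (5,4)@(11, 9): e=[46,10,2] → X
    (6,4)@(13, 9): e=[60,8,-10] → .
    (2,5)@(5, 11): e=[-6,34,30] → .
    (3,5)@(7, 11): e=[8,32,18] → X
    (5,5)@(11, 11): e=[36,28,-6] → .
    (3,6)@(7, 13): e=[-2,50,10] → .
    (4,6)@(9, 13): e=[12,48,-2] → .
  covered (6 px):
    . . . . . . . . .
    . . . . . . . . .
    . . . . . . . . .
    . . . . . . . . .
    . . X X X X . . .
    . . . X X . . . .
    . . . . . . . . .
    . . . . . . . . .

Result: 27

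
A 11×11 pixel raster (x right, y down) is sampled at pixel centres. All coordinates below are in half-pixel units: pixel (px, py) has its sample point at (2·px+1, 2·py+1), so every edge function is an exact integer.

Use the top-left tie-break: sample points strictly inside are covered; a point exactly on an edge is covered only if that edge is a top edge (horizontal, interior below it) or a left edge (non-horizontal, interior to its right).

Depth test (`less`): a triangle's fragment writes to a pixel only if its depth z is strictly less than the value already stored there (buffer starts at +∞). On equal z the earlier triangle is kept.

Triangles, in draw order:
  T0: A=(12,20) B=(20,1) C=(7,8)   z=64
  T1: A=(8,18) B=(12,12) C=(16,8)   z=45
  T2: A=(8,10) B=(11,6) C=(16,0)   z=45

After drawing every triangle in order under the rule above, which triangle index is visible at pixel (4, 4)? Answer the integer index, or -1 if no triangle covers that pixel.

T0:
  2·area = 191  (B↔C swapped to make it positive)
  edge (12, 20)→(7, 8): d=(-5,-12) top-left  bias=+0
  edge (7, 8)→(20, 1): d=(13,-7) top-left  bias=+0
  edge (20, 1)→(12, 20): d=(-8,19) right/bottom  bias=-1
    (8,1)@(17, 3): e=[145,5,41] → █
    (9,1)@(19, 3): e=[169,19,3] → █
    (10,1)@(21, 3): e=[193,33,-35] → ·
    (6,2)@(13, 5): e=[87,3,101] → █
    (7,2)@(15, 5): e=[111,17,63] → █
    (9,2)@(19, 5): e=[159,45,-13] → ·
    (4,3)@(9, 7): e=[29,1,161] → █
    (5,3)@(11, 7): e=[53,15,123] → █
    (9,3)@(19, 7): e=[149,71,-29] → ·
    (4,4)@(9, 9): e=[19,27,145] → █
    (8,4)@(17, 9): e=[115,83,-7] → ·
    (4,5)@(9, 11): e=[9,53,129] → █
  covered (24 px):
    · · · · · · · · · · ·
    · · · · · · · · █ █ ·
    · · · · · · █ █ █ · ·
    · · · · █ █ █ █ █ · ·
    · · · · █ █ █ █ · · ·
    · · · · █ █ █ █ · · ·
    · · · · · █ █ · · · ·
    · · · · · █ █ · · · ·
    · · · · · █ █ · · · ·
    · · · · · · · · · · ·
    · · · · · · · · · · ·
T1:
  2·area = 8
  edge (8, 18)→(12, 12): d=(4,-6) top-left  bias=+0
  edge (12, 12)→(16, 8): d=(4,-4) top-left  bias=+0
  edge (16, 8)→(8, 18): d=(-8,10) right/bottom  bias=-1
    (10,1)@(21, 3): e=[18,0,-10] → ·  [on edge]
    (9,2)@(19, 5): e=[14,0,-6] → ·  [on edge]
    (8,3)@(17, 7): e=[10,0,-2] → ·  [on edge]
    (7,4)@(15, 9): e=[6,0,2] → █  [on edge]
    (8,4)@(17, 9): e=[18,8,-18] → ·
    (6,5)@(13, 11): e=[2,0,6] → █  [on edge]
    (7,5)@(15, 11): e=[14,8,-14] → ·
    (5,6)@(11, 13): e=[-2,0,10] → ·  [on edge]
    (6,6)@(13, 13): e=[10,8,-10] → ·
    (4,7)@(9, 15): e=[-6,0,14] → ·  [on edge]
    (3,8)@(7, 17): e=[-10,0,18] → ·  [on edge]
    (2,9)@(5, 19): e=[-14,0,22] → ·  [on edge]
    (1,10)@(3, 21): e=[-18,0,26] → ·  [on edge]
  covered (2 px):
    · · · · · · · · · · ·
    · · · · · · · · · · ·
    · · · · · · · · · · ·
    · · · · · · · · · · ·
    · · · · · · · █ · · ·
    · · · · · · █ · · · ·
    · · · · · · · · · · ·
    · · · · · · · · · · ·
    · · · · · · · · · · ·
    · · · · · · · · · · ·
    · · · · · · · · · · ·
T2:
  2·area = 2
  edge (8, 10)→(11, 6): d=(3,-4) top-left  bias=+0
  edge (11, 6)→(16, 0): d=(5,-6) top-left  bias=+0
  edge (16, 0)→(8, 10): d=(-8,10) right/bottom  bias=-1
  covered (0 px):
    · · · · · · · · · · ·
    · · · · · · · · · · ·
    · · · · · · · · · · ·
    · · · · · · · · · · ·
    · · · · · · · · · · ·
    · · · · · · · · · · ·
    · · · · · · · · · · ·
    · · · · · · · · · · ·
    · · · · · · · · · · ·
    · · · · · · · · · · ·
    · · · · · · · · · · ·

Z-buffer (winner per pixel, '.' = empty):
  . . . . . . . . . . .
  . . . . . . . . 0 0 .
  . . . . . . 0 0 0 . .
  . . . . 0 0 0 0 0 . .
  . . . . 0 0 0 1 . . .
  . . . . 0 0 1 0 . . .
  . . . . . 0 0 . . . .
  . . . . . 0 0 . . . .
  . . . . . 0 0 . . . .
  . . . . . . . . . . .
  . . . . . . . . . . .

Answer: 0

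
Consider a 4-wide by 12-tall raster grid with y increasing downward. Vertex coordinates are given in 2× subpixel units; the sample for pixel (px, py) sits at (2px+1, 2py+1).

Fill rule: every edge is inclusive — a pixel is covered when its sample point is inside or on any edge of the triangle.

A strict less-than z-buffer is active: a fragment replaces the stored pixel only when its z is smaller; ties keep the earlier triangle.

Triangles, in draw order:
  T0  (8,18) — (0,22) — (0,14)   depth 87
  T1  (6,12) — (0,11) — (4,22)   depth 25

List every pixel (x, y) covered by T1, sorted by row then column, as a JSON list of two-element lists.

T0:
  2·area = 64
  edge (8, 18)→(0, 22): d=(-8,4) inclusive
  edge (0, 22)→(0, 14): d=(0,-8) inclusive
  edge (0, 14)→(8, 18): d=(8,4) inclusive
    (0,7)@(1, 15): e=[52,8,4] → █
    (1,7)@(3, 15): e=[44,24,-4] → ·
    (0,8)@(1, 17): e=[36,8,20] → █
    (1,8)@(3, 17): e=[28,24,12] → █
    (2,8)@(5, 17): e=[20,40,4] → █
    (3,8)@(7, 17): e=[12,56,-4] → ·
    (0,9)@(1, 19): e=[20,8,36] → █
    (3,9)@(7, 19): e=[-4,56,12] → ·
    (0,10)@(1, 21): e=[4,8,52] → █
    (1,10)@(3, 21): e=[-4,24,44] → ·
    (2,10)@(5, 21): e=[-12,40,36] → ·
    (0,11)@(1, 23): e=[-12,8,68] → ·
  covered (8 px):
    · · · ·
    · · · ·
    · · · ·
    · · · ·
    · · · ·
    · · · ·
    · · · ·
    █ · · ·
    █ █ █ ·
    █ █ █ ·
    █ · · ·
    · · · ·
T1:
  2·area = 62  (B↔C swapped to make it positive)
  edge (6, 12)→(4, 22): d=(-2,10) inclusive
  edge (4, 22)→(0, 11): d=(-4,-11) inclusive
  edge (0, 11)→(6, 12): d=(6,1) inclusive
    (3,3)@(7, 7): e=[0,93,-31] → ·  [on edge]
    (0,6)@(1, 13): e=[48,3,11] → █
    (1,6)@(3, 13): e=[28,25,9] → █
    (2,6)@(5, 13): e=[8,47,7] → █
    (3,6)@(7, 13): e=[-12,69,5] → ·
    (0,7)@(1, 15): e=[44,-5,23] → ·
    (1,7)@(3, 15): e=[24,17,21] → █
    (3,7)@(7, 15): e=[-16,61,17] → ·
    (1,8)@(3, 17): e=[20,9,33] → █
    (2,8)@(5, 17): e=[0,31,31] → █  [on edge]
    (3,8)@(7, 17): e=[-20,53,29] → ·
    (1,9)@(3, 19): e=[16,1,45] → █
  covered (8 px):
    · · · ·
    · · · ·
    · · · ·
    · · · ·
    · · · ·
    · · · ·
    █ █ █ ·
    · █ █ ·
    · █ █ ·
    · █ · ·
    · · · ·
    · · · ·

Final: [[0,6],[1,6],[2,6],[1,7],[2,7],[1,8],[2,8],[1,9]]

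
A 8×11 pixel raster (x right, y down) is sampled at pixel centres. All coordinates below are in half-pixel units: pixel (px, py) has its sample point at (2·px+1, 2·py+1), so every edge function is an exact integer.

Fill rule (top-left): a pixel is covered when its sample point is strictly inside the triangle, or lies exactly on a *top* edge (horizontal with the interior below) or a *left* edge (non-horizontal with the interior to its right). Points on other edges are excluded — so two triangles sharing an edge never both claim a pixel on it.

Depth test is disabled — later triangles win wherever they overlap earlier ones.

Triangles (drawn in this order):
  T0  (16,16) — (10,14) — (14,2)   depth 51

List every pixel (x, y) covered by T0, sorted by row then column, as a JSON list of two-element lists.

T0:
  2·area = 80
  edge (16, 16)→(10, 14): d=(-6,-2) top-left  bias=+0
  edge (10, 14)→(14, 2): d=(4,-12) top-left  bias=+0
  edge (14, 2)→(16, 16): d=(2,14) right/bottom  bias=-1
    (6,2)@(13, 5): e=[60,0,20] → #  [on edge]
    (7,2)@(15, 5): e=[64,24,-8] → ·
    (6,3)@(13, 7): e=[48,8,24] → #
    (7,3)@(15, 7): e=[52,32,-4] → ·
    (6,4)@(13, 9): e=[36,16,28] → #
    (7,4)@(15, 9): e=[40,40,0] → ·  [on edge]
    (0,5)@(1, 11): e=[0,-120,200] → ·  [on edge]
    (5,5)@(11, 11): e=[20,0,60] → #  [on edge]
    (7,5)@(15, 11): e=[28,48,4] → #
    (3,6)@(7, 13): e=[0,-40,120] → ·  [on edge]
    (5,6)@(11, 13): e=[8,8,64] → #
    (5,7)@(11, 15): e=[-4,16,68] → ·
    (6,7)@(13, 15): e=[0,40,40] → #  [on edge]
    (4,8)@(9, 17): e=[-20,0,100] → ·  [on edge]
  covered (11 px):
    · · · · · · · ·
    · · · · · · · ·
    · · · · · · # ·
    · · · · · · # ·
    · · · · · · # ·
    · · · · · # # #
    · · · · · # # #
    · · · · · · # #
    · · · · · · · ·
    · · · · · · · ·
    · · · · · · · ·

Result: [[6,2],[6,3],[6,4],[5,5],[6,5],[7,5],[5,6],[6,6],[7,6],[6,7],[7,7]]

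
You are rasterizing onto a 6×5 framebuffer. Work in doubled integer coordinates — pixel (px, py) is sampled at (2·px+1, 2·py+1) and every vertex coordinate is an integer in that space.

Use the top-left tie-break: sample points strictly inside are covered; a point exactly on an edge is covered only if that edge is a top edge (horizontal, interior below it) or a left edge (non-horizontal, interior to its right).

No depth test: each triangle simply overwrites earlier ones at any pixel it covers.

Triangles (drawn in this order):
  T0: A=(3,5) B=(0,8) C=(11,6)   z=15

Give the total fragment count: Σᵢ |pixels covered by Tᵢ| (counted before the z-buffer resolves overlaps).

T0:
  2·area = 27  (B↔C swapped to make it positive)
  edge (3, 5)→(11, 6): d=(8,1) right/bottom  bias=-1
  edge (11, 6)→(0, 8): d=(-11,2) right/bottom  bias=-1
  edge (0, 8)→(3, 5): d=(3,-3) top-left  bias=+0
    (3,0)@(7, 1): e=[-36,63,0] → .  [on edge]
    (2,1)@(5, 3): e=[-18,45,0] → .  [on edge]
    (1,2)@(3, 5): e=[0,27,0] → .  [on edge]
    (0,3)@(1, 7): e=[18,9,0] → X  [on edge]
    (1,3)@(3, 7): e=[16,5,6] → X
    (2,3)@(5, 7): e=[14,1,12] → X
    (3,3)@(7, 7): e=[12,-3,18] → .
    (0,4)@(1, 9): e=[34,-13,6] → .
    (1,4)@(3, 9): e=[32,-17,12] → .
    (2,4)@(5, 9): e=[30,-21,18] → .
  covered (3 px):
    . . . . . .
    . . . . . .
    . . . . . .
    X X X . . .
    . . . . . .

Final: 3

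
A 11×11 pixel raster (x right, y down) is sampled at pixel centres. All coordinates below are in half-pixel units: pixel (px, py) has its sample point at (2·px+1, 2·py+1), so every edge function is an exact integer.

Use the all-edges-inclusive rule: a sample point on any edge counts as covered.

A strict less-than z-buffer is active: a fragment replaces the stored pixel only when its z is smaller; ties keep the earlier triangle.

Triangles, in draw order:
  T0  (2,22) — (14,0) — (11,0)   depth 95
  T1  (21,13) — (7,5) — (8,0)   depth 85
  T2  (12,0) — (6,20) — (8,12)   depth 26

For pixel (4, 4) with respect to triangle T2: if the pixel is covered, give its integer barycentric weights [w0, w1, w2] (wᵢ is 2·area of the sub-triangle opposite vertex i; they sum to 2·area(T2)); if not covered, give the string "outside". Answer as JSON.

T0:
  2·area = 66  (B↔C swapped to make it positive)
  edge (2, 22)→(11, 0): d=(9,-22) inclusive
  edge (11, 0)→(14, 0): d=(3,0) inclusive
  edge (14, 0)→(2, 22): d=(-12,22) inclusive
    (5,0)@(11, 1): e=[9,3,54] → X
    (6,0)@(13, 1): e=[53,3,10] → X
    (7,0)@(15, 1): e=[97,3,-34] → .
    (5,1)@(11, 3): e=[27,9,30] → X
    (6,1)@(13, 3): e=[71,9,-14] → .
    (4,2)@(9, 5): e=[1,15,50] → X
    (6,2)@(13, 5): e=[89,15,-38] → .
    (4,3)@(9, 7): e=[19,21,26] → X
    (5,3)@(11, 7): e=[63,21,-18] → .
    (4,4)@(9, 9): e=[37,27,2] → X
    (5,4)@(11, 9): e=[81,27,-42] → .
    (3,5)@(7, 11): e=[11,33,22] → X
  covered (9 px):
    . . . . . X X . . . .
    . . . . . X . . . . .
    . . . . X X . . . . .
    . . . . X . . . . . .
    . . . . X . . . . . .
    . . . X . . . . . . .
    . . . . . . . . . . .
    . . X . . . . . . . .
    . . . . . . . . . . .
    . . . . . . . . . . .
    . . . . . . . . . . .
T1:
  2·area = 78
  edge (21, 13)→(7, 5): d=(-14,-8) inclusive
  edge (7, 5)→(8, 0): d=(1,-5) inclusive
  edge (8, 0)→(21, 13): d=(13,13) inclusive
    (4,0)@(9, 1): e=[72,6,0] → X  [on edge]
    (5,0)@(11, 1): e=[88,16,-26] → .
    (4,1)@(9, 3): e=[44,8,26] → X
    (5,1)@(11, 3): e=[60,18,0] → X  [on edge]
    (6,1)@(13, 3): e=[76,28,-26] → .
    (3,2)@(7, 5): e=[0,0,78] → X  [on edge]
    (6,2)@(13, 5): e=[48,30,0] → X  [on edge]
    (7,2)@(15, 5): e=[64,40,-26] → .
    (3,3)@(7, 7): e=[-28,2,104] → .
    (4,3)@(9, 7): e=[-12,12,78] → .
    (5,3)@(11, 7): e=[4,22,52] → X
    (7,3)@(15, 7): e=[36,42,0] → X  [on edge]
    (8,4)@(17, 9): e=[24,54,0] → X  [on edge]
    (9,5)@(19, 11): e=[12,66,0] → X  [on edge]
    (10,6)@(21, 13): e=[0,78,0] → X  [on edge]
    (2,7)@(5, 15): e=[-156,0,234] → .  [on edge]
  covered (14 px):
    . . . . X . . . . . .
    . . . . X X . . . . .
    . . . X X X X . . . .
    . . . . . X X X . . .
    . . . . . . . X X . .
    . . . . . . . . . X .
    . . . . . . . . . . X
    . . . . . . . . . . .
    . . . . . . . . . . .
    . . . . . . . . . . .
    . . . . . . . . . . .
T2:
  2·area = 8
  edge (12, 0)→(6, 20): d=(-6,20) inclusive
  edge (6, 20)→(8, 12): d=(2,-8) inclusive
  edge (8, 12)→(12, 0): d=(4,-12) inclusive
    (5,1)@(11, 3): e=[2,6,0] → X  [on edge]
    (6,1)@(13, 3): e=[-38,22,24] → .
    (5,2)@(11, 5): e=[-10,10,8] → .
    (4,4)@(9, 9): e=[6,2,0] → X  [on edge]
    (5,4)@(11, 9): e=[-34,18,24] → .
    (4,5)@(9, 11): e=[-6,6,8] → .
    (3,7)@(7, 15): e=[10,-2,0] → .  [on edge]
    (2,10)@(5, 21): e=[14,-6,0] → .  [on edge]
  covered (2 px):
    . . . . . . . . . . .
    . . . . . X . . . . .
    . . . . . . . . . . .
    . . . . . . . . . . .
    . . . . X . . . . . .
    . . . . . . . . . . .
    . . . . . . . . . . .
    . . . . . . . . . . .
    . . . . . . . . . . .
    . . . . . . . . . . .
    . . . . . . . . . . .

Answer: [2,0,6]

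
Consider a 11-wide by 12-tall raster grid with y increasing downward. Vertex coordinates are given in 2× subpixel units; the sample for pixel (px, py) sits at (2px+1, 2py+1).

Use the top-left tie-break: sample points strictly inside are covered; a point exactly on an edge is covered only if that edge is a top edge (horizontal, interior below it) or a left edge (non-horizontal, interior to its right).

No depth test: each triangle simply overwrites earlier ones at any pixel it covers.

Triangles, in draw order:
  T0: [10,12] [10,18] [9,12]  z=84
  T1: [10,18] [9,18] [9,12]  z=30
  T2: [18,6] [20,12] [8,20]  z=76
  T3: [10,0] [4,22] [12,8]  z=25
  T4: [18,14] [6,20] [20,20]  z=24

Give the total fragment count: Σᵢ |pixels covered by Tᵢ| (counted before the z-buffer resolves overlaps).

T0:
  2·area = 6
  edge (10, 12)→(10, 18): d=(0,6) right/bottom  bias=-1
  edge (10, 18)→(9, 12): d=(-1,-6) top-left  bias=+0
  edge (9, 12)→(10, 12): d=(1,0) top-left  bias=+0
  covered (0 px):
    . . . . . . . . . . .
    . . . . . . . . . . .
    . . . . . . . . . . .
    . . . . . . . . . . .
    . . . . . . . . . . .
    . . . . . . . . . . .
    . . . . . . . . . . .
    . . . . . . . . . . .
    . . . . . . . . . . .
    . . . . . . . . . . .
    . . . . . . . . . . .
    . . . . . . . . . . .
T1:
  2·area = 6
  edge (10, 18)→(9, 18): d=(-1,0) right/bottom  bias=-1
  edge (9, 18)→(9, 12): d=(0,-6) top-left  bias=+0
  edge (9, 12)→(10, 18): d=(1,6) right/bottom  bias=-1
    (4,0)@(9, 1): e=[17,0,-11] → .  [on edge]
    (4,1)@(9, 3): e=[15,0,-9] → .  [on edge]
    (4,2)@(9, 5): e=[13,0,-7] → .  [on edge]
    (4,3)@(9, 7): e=[11,0,-5] → .  [on edge]
    (4,4)@(9, 9): e=[9,0,-3] → .  [on edge]
    (4,5)@(9, 11): e=[7,0,-1] → .  [on edge]
    (4,6)@(9, 13): e=[5,0,1] → X  [on edge]
    (5,6)@(11, 13): e=[5,12,-11] → .
    (4,7)@(9, 15): e=[3,0,3] → X  [on edge]
    (5,7)@(11, 15): e=[3,12,-9] → .
    (4,8)@(9, 17): e=[1,0,5] → X  [on edge]
    (5,8)@(11, 17): e=[1,12,-7] → .
    (4,9)@(9, 19): e=[-1,0,7] → .  [on edge]
    (4,10)@(9, 21): e=[-3,0,9] → .  [on edge]
    (4,11)@(9, 23): e=[-5,0,11] → .  [on edge]
  covered (3 px):
    . . . . . . . . . . .
    . . . . . . . . . . .
    . . . . . . . . . . .
    . . . . . . . . . . .
    . . . . . . . . . . .
    . . . . . . . . . . .
    . . . . X . . . . . .
    . . . . X . . . . . .
    . . . . X . . . . . .
    . . . . . . . . . . .
    . . . . . . . . . . .
    . . . . . . . . . . .
T2:
  2·area = 88
  edge (18, 6)→(20, 12): d=(2,6) right/bottom  bias=-1
  edge (20, 12)→(8, 20): d=(-12,8) right/bottom  bias=-1
  edge (8, 20)→(18, 6): d=(10,-14) top-left  bias=+0
    (8,1)@(17, 3): e=[0,132,-44] → .  [on edge]
    (8,4)@(17, 9): e=[12,60,16] → X
    (9,4)@(19, 9): e=[0,44,44] → .  [on edge]
    (7,5)@(15, 11): e=[28,52,8] → X
    (9,5)@(19, 11): e=[4,20,64] → X
    (10,5)@(21, 11): e=[-8,4,92] → .
    (6,6)@(13, 13): e=[44,44,0] → X  [on edge]
    (9,6)@(19, 13): e=[8,-4,84] → .
    (6,7)@(13, 15): e=[48,20,20] → X
    (8,7)@(17, 15): e=[24,-12,76] → .
    (10,7)@(21, 15): e=[0,-44,132] → .  [on edge]
    (5,8)@(11, 17): e=[64,12,12] → X
  covered (11 px):
    . . . . . . . . . . .
    . . . . . . . . . . .
    . . . . . . . . . . .
    . . . . . . . . . . .
    . . . . . . . . X . .
    . . . . . . . X X X .
    . . . . . . X X X . .
    . . . . . . X X . . .
    . . . . . X . . . . .
    . . . . X . . . . . .
    . . . . . . . . . . .
    . . . . . . . . . . .
T3:
  2·area = 92  (B↔C swapped to make it positive)
  edge (10, 0)→(12, 8): d=(2,8) right/bottom  bias=-1
  edge (12, 8)→(4, 22): d=(-8,14) right/bottom  bias=-1
  edge (4, 22)→(10, 0): d=(6,-22) top-left  bias=+0
    (4,2)@(9, 5): e=[18,66,8] → X
    (5,2)@(11, 5): e=[2,38,52] → X
    (6,2)@(13, 5): e=[-14,10,96] → .
    (4,3)@(9, 7): e=[22,50,20] → X
    (6,3)@(13, 7): e=[-10,-6,108] → .
    (4,4)@(9, 9): e=[26,34,32] → X
    (6,4)@(13, 9): e=[-6,-22,120] → .
    (3,5)@(7, 11): e=[46,46,0] → X  [on edge]
    (5,5)@(11, 11): e=[14,-10,88] → .
    (3,6)@(7, 13): e=[50,30,12] → X
    (5,6)@(11, 13): e=[18,-26,100] → .
    (3,7)@(7, 15): e=[54,14,24] → X
  covered (12 px):
    . . . . . . . . . . .
    . . . . . . . . . . .
    . . . . X X . . . . .
    . . . . X X . . . . .
    . . . . X X . . . . .
    . . . X X . . . . . .
    . . . X X . . . . . .
    . . . X . . . . . . .
    . . . . . . . . . . .
    . . X . . . . . . . .
    . . . . . . . . . . .
    . . . . . . . . . . .
T4:
  2·area = 84  (B↔C swapped to make it positive)
  edge (18, 14)→(20, 20): d=(2,6) right/bottom  bias=-1
  edge (20, 20)→(6, 20): d=(-14,0) right/bottom  bias=-1
  edge (6, 20)→(18, 14): d=(12,-6) top-left  bias=+0
    (7,2)@(15, 5): e=[0,210,-126] → .  [on edge]
    (8,5)@(17, 11): e=[0,126,-42] → .  [on edge]
    (8,7)@(17, 15): e=[8,70,6] → X
    (9,7)@(19, 15): e=[-4,70,18] → .
    (6,8)@(13, 17): e=[36,42,6] → X
    (7,8)@(15, 17): e=[24,42,18] → X
    (9,8)@(19, 17): e=[0,42,42] → .  [on edge]
    (4,9)@(9, 19): e=[64,14,6] → X
    (5,9)@(11, 19): e=[52,14,18] → X
    (9,9)@(19, 19): e=[4,14,66] → X
    (10,9)@(21, 19): e=[-8,14,78] → .
    (4,10)@(9, 21): e=[68,-14,30] → .
    (10,11)@(21, 23): e=[0,-42,126] → .  [on edge]
  covered (10 px):
    . . . . . . . . . . .
    . . . . . . . . . . .
    . . . . . . . . . . .
    . . . . . . . . . . .
    . . . . . . . . . . .
    . . . . . . . . . . .
    . . . . . . . . . . .
    . . . . . . . . X . .
    . . . . . . X X X . .
    . . . . X X X X X X .
    . . . . . . . . . . .
    . . . . . . . . . . .

Answer: 36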